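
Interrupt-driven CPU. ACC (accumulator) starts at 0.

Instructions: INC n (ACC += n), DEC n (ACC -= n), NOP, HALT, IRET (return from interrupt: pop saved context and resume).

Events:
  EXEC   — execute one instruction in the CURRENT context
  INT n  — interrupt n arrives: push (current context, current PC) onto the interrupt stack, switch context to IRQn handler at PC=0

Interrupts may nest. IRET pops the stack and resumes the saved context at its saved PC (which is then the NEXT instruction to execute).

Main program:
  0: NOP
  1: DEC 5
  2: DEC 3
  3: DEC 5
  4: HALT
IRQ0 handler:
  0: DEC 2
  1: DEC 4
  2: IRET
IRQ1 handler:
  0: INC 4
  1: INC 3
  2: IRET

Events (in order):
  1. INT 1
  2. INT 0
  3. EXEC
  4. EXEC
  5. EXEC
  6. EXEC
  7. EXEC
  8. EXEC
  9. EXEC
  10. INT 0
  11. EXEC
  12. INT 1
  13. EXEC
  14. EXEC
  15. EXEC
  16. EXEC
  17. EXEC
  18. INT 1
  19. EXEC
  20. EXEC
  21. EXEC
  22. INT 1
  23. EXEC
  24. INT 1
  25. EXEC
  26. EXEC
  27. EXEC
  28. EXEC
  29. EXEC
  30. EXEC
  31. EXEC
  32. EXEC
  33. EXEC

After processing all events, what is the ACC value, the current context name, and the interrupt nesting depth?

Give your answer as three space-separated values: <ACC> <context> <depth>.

Answer: 10 MAIN 0

Derivation:
Event 1 (INT 1): INT 1 arrives: push (MAIN, PC=0), enter IRQ1 at PC=0 (depth now 1)
Event 2 (INT 0): INT 0 arrives: push (IRQ1, PC=0), enter IRQ0 at PC=0 (depth now 2)
Event 3 (EXEC): [IRQ0] PC=0: DEC 2 -> ACC=-2
Event 4 (EXEC): [IRQ0] PC=1: DEC 4 -> ACC=-6
Event 5 (EXEC): [IRQ0] PC=2: IRET -> resume IRQ1 at PC=0 (depth now 1)
Event 6 (EXEC): [IRQ1] PC=0: INC 4 -> ACC=-2
Event 7 (EXEC): [IRQ1] PC=1: INC 3 -> ACC=1
Event 8 (EXEC): [IRQ1] PC=2: IRET -> resume MAIN at PC=0 (depth now 0)
Event 9 (EXEC): [MAIN] PC=0: NOP
Event 10 (INT 0): INT 0 arrives: push (MAIN, PC=1), enter IRQ0 at PC=0 (depth now 1)
Event 11 (EXEC): [IRQ0] PC=0: DEC 2 -> ACC=-1
Event 12 (INT 1): INT 1 arrives: push (IRQ0, PC=1), enter IRQ1 at PC=0 (depth now 2)
Event 13 (EXEC): [IRQ1] PC=0: INC 4 -> ACC=3
Event 14 (EXEC): [IRQ1] PC=1: INC 3 -> ACC=6
Event 15 (EXEC): [IRQ1] PC=2: IRET -> resume IRQ0 at PC=1 (depth now 1)
Event 16 (EXEC): [IRQ0] PC=1: DEC 4 -> ACC=2
Event 17 (EXEC): [IRQ0] PC=2: IRET -> resume MAIN at PC=1 (depth now 0)
Event 18 (INT 1): INT 1 arrives: push (MAIN, PC=1), enter IRQ1 at PC=0 (depth now 1)
Event 19 (EXEC): [IRQ1] PC=0: INC 4 -> ACC=6
Event 20 (EXEC): [IRQ1] PC=1: INC 3 -> ACC=9
Event 21 (EXEC): [IRQ1] PC=2: IRET -> resume MAIN at PC=1 (depth now 0)
Event 22 (INT 1): INT 1 arrives: push (MAIN, PC=1), enter IRQ1 at PC=0 (depth now 1)
Event 23 (EXEC): [IRQ1] PC=0: INC 4 -> ACC=13
Event 24 (INT 1): INT 1 arrives: push (IRQ1, PC=1), enter IRQ1 at PC=0 (depth now 2)
Event 25 (EXEC): [IRQ1] PC=0: INC 4 -> ACC=17
Event 26 (EXEC): [IRQ1] PC=1: INC 3 -> ACC=20
Event 27 (EXEC): [IRQ1] PC=2: IRET -> resume IRQ1 at PC=1 (depth now 1)
Event 28 (EXEC): [IRQ1] PC=1: INC 3 -> ACC=23
Event 29 (EXEC): [IRQ1] PC=2: IRET -> resume MAIN at PC=1 (depth now 0)
Event 30 (EXEC): [MAIN] PC=1: DEC 5 -> ACC=18
Event 31 (EXEC): [MAIN] PC=2: DEC 3 -> ACC=15
Event 32 (EXEC): [MAIN] PC=3: DEC 5 -> ACC=10
Event 33 (EXEC): [MAIN] PC=4: HALT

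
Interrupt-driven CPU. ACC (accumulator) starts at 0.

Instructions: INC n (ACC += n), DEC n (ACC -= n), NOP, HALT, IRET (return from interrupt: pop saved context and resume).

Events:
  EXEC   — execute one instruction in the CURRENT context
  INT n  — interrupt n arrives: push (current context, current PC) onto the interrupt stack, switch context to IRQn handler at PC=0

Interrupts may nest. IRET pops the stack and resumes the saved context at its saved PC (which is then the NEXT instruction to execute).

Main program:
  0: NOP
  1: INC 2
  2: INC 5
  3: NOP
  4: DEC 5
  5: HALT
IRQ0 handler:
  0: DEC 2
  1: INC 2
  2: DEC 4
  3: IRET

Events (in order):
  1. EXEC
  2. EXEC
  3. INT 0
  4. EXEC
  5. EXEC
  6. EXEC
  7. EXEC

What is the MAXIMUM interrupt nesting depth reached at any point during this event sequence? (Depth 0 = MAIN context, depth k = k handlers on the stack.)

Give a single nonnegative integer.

Event 1 (EXEC): [MAIN] PC=0: NOP [depth=0]
Event 2 (EXEC): [MAIN] PC=1: INC 2 -> ACC=2 [depth=0]
Event 3 (INT 0): INT 0 arrives: push (MAIN, PC=2), enter IRQ0 at PC=0 (depth now 1) [depth=1]
Event 4 (EXEC): [IRQ0] PC=0: DEC 2 -> ACC=0 [depth=1]
Event 5 (EXEC): [IRQ0] PC=1: INC 2 -> ACC=2 [depth=1]
Event 6 (EXEC): [IRQ0] PC=2: DEC 4 -> ACC=-2 [depth=1]
Event 7 (EXEC): [IRQ0] PC=3: IRET -> resume MAIN at PC=2 (depth now 0) [depth=0]
Max depth observed: 1

Answer: 1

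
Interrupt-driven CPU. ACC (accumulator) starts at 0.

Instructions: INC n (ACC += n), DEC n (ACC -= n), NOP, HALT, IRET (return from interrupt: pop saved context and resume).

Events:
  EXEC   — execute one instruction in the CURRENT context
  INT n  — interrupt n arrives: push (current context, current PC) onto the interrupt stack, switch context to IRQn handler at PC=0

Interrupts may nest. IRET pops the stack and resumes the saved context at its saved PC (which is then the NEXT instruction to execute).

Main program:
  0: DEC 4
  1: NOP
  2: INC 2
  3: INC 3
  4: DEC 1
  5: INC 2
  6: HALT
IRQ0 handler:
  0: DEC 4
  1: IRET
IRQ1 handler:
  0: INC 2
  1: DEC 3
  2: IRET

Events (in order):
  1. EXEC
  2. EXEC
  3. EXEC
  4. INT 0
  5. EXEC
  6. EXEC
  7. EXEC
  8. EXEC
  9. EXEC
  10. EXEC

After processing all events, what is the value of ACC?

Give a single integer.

Answer: -2

Derivation:
Event 1 (EXEC): [MAIN] PC=0: DEC 4 -> ACC=-4
Event 2 (EXEC): [MAIN] PC=1: NOP
Event 3 (EXEC): [MAIN] PC=2: INC 2 -> ACC=-2
Event 4 (INT 0): INT 0 arrives: push (MAIN, PC=3), enter IRQ0 at PC=0 (depth now 1)
Event 5 (EXEC): [IRQ0] PC=0: DEC 4 -> ACC=-6
Event 6 (EXEC): [IRQ0] PC=1: IRET -> resume MAIN at PC=3 (depth now 0)
Event 7 (EXEC): [MAIN] PC=3: INC 3 -> ACC=-3
Event 8 (EXEC): [MAIN] PC=4: DEC 1 -> ACC=-4
Event 9 (EXEC): [MAIN] PC=5: INC 2 -> ACC=-2
Event 10 (EXEC): [MAIN] PC=6: HALT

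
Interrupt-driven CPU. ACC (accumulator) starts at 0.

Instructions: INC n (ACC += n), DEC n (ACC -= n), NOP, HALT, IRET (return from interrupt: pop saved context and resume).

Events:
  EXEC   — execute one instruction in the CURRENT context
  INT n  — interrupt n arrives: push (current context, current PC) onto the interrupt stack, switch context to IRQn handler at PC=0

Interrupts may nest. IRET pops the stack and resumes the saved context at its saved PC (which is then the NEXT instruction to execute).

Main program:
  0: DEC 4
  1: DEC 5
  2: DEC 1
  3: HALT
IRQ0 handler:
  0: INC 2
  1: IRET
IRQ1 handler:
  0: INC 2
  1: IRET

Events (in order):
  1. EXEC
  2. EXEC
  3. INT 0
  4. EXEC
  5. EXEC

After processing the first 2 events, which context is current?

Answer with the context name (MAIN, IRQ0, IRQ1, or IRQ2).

Event 1 (EXEC): [MAIN] PC=0: DEC 4 -> ACC=-4
Event 2 (EXEC): [MAIN] PC=1: DEC 5 -> ACC=-9

Answer: MAIN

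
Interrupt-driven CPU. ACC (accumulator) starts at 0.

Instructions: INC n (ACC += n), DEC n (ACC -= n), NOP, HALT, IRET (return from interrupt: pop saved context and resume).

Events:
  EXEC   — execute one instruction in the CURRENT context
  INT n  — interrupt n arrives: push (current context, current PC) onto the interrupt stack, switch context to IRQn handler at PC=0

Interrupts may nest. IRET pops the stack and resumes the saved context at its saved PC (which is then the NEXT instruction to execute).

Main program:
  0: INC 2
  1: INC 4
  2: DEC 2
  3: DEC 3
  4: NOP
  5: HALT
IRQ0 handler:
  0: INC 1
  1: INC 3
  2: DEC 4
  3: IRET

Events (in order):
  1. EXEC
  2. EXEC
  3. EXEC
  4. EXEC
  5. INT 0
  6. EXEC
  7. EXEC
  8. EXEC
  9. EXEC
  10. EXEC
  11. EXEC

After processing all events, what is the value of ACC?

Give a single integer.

Event 1 (EXEC): [MAIN] PC=0: INC 2 -> ACC=2
Event 2 (EXEC): [MAIN] PC=1: INC 4 -> ACC=6
Event 3 (EXEC): [MAIN] PC=2: DEC 2 -> ACC=4
Event 4 (EXEC): [MAIN] PC=3: DEC 3 -> ACC=1
Event 5 (INT 0): INT 0 arrives: push (MAIN, PC=4), enter IRQ0 at PC=0 (depth now 1)
Event 6 (EXEC): [IRQ0] PC=0: INC 1 -> ACC=2
Event 7 (EXEC): [IRQ0] PC=1: INC 3 -> ACC=5
Event 8 (EXEC): [IRQ0] PC=2: DEC 4 -> ACC=1
Event 9 (EXEC): [IRQ0] PC=3: IRET -> resume MAIN at PC=4 (depth now 0)
Event 10 (EXEC): [MAIN] PC=4: NOP
Event 11 (EXEC): [MAIN] PC=5: HALT

Answer: 1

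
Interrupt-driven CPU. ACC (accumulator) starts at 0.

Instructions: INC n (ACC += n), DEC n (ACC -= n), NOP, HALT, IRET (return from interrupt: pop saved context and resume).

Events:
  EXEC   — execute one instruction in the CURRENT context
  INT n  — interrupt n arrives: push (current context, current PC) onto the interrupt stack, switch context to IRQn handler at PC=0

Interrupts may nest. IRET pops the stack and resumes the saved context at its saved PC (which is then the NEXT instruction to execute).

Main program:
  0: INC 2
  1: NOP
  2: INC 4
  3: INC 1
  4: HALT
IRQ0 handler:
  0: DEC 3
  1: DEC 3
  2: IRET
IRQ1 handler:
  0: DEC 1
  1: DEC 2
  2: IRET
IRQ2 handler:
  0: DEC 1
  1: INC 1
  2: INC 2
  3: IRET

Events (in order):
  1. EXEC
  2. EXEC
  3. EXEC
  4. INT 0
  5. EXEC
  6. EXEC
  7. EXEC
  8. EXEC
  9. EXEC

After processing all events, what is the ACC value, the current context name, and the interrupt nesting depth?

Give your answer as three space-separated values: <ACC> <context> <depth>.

Answer: 1 MAIN 0

Derivation:
Event 1 (EXEC): [MAIN] PC=0: INC 2 -> ACC=2
Event 2 (EXEC): [MAIN] PC=1: NOP
Event 3 (EXEC): [MAIN] PC=2: INC 4 -> ACC=6
Event 4 (INT 0): INT 0 arrives: push (MAIN, PC=3), enter IRQ0 at PC=0 (depth now 1)
Event 5 (EXEC): [IRQ0] PC=0: DEC 3 -> ACC=3
Event 6 (EXEC): [IRQ0] PC=1: DEC 3 -> ACC=0
Event 7 (EXEC): [IRQ0] PC=2: IRET -> resume MAIN at PC=3 (depth now 0)
Event 8 (EXEC): [MAIN] PC=3: INC 1 -> ACC=1
Event 9 (EXEC): [MAIN] PC=4: HALT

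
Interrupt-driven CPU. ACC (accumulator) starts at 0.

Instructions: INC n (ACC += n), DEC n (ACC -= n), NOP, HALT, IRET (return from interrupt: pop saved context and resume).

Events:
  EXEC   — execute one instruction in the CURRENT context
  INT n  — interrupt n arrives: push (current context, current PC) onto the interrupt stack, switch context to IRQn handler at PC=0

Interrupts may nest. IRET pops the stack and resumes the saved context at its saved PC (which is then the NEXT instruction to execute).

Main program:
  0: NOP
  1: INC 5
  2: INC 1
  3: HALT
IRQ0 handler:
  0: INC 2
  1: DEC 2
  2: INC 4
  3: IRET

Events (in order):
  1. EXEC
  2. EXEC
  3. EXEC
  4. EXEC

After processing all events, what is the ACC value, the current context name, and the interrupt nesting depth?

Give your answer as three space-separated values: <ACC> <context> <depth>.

Event 1 (EXEC): [MAIN] PC=0: NOP
Event 2 (EXEC): [MAIN] PC=1: INC 5 -> ACC=5
Event 3 (EXEC): [MAIN] PC=2: INC 1 -> ACC=6
Event 4 (EXEC): [MAIN] PC=3: HALT

Answer: 6 MAIN 0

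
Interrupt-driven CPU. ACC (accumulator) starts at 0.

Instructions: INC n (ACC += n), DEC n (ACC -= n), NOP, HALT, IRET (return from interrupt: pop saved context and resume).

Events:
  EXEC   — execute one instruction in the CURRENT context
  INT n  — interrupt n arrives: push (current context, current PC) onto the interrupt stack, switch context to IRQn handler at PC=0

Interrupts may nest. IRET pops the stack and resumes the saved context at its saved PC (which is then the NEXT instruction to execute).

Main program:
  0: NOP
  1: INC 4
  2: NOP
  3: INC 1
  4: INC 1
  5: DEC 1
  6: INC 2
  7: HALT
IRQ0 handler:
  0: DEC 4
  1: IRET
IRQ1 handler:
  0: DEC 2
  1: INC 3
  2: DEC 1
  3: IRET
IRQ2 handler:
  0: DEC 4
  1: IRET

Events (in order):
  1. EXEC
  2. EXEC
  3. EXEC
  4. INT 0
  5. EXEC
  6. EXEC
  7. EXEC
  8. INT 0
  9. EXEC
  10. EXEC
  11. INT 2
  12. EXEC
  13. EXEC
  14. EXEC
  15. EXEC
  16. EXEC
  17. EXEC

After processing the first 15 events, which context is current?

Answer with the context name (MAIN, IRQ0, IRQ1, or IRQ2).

Answer: MAIN

Derivation:
Event 1 (EXEC): [MAIN] PC=0: NOP
Event 2 (EXEC): [MAIN] PC=1: INC 4 -> ACC=4
Event 3 (EXEC): [MAIN] PC=2: NOP
Event 4 (INT 0): INT 0 arrives: push (MAIN, PC=3), enter IRQ0 at PC=0 (depth now 1)
Event 5 (EXEC): [IRQ0] PC=0: DEC 4 -> ACC=0
Event 6 (EXEC): [IRQ0] PC=1: IRET -> resume MAIN at PC=3 (depth now 0)
Event 7 (EXEC): [MAIN] PC=3: INC 1 -> ACC=1
Event 8 (INT 0): INT 0 arrives: push (MAIN, PC=4), enter IRQ0 at PC=0 (depth now 1)
Event 9 (EXEC): [IRQ0] PC=0: DEC 4 -> ACC=-3
Event 10 (EXEC): [IRQ0] PC=1: IRET -> resume MAIN at PC=4 (depth now 0)
Event 11 (INT 2): INT 2 arrives: push (MAIN, PC=4), enter IRQ2 at PC=0 (depth now 1)
Event 12 (EXEC): [IRQ2] PC=0: DEC 4 -> ACC=-7
Event 13 (EXEC): [IRQ2] PC=1: IRET -> resume MAIN at PC=4 (depth now 0)
Event 14 (EXEC): [MAIN] PC=4: INC 1 -> ACC=-6
Event 15 (EXEC): [MAIN] PC=5: DEC 1 -> ACC=-7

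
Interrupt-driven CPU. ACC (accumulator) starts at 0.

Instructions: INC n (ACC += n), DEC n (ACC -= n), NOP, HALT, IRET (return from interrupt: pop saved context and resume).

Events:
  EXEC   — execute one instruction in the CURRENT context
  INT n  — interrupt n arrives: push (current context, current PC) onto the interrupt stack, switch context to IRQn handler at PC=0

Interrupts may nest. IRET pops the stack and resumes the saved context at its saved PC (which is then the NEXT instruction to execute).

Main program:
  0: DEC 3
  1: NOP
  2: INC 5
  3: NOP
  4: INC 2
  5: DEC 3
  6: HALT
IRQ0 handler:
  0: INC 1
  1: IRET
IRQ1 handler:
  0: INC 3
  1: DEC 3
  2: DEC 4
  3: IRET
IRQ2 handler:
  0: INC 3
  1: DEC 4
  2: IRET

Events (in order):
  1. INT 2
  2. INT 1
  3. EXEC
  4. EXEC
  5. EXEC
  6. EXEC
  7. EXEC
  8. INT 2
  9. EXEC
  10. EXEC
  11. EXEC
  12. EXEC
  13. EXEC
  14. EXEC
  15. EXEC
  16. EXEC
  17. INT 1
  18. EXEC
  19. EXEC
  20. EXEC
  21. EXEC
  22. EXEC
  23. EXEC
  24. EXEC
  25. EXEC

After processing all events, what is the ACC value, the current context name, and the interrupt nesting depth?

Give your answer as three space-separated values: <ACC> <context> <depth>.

Answer: -9 MAIN 0

Derivation:
Event 1 (INT 2): INT 2 arrives: push (MAIN, PC=0), enter IRQ2 at PC=0 (depth now 1)
Event 2 (INT 1): INT 1 arrives: push (IRQ2, PC=0), enter IRQ1 at PC=0 (depth now 2)
Event 3 (EXEC): [IRQ1] PC=0: INC 3 -> ACC=3
Event 4 (EXEC): [IRQ1] PC=1: DEC 3 -> ACC=0
Event 5 (EXEC): [IRQ1] PC=2: DEC 4 -> ACC=-4
Event 6 (EXEC): [IRQ1] PC=3: IRET -> resume IRQ2 at PC=0 (depth now 1)
Event 7 (EXEC): [IRQ2] PC=0: INC 3 -> ACC=-1
Event 8 (INT 2): INT 2 arrives: push (IRQ2, PC=1), enter IRQ2 at PC=0 (depth now 2)
Event 9 (EXEC): [IRQ2] PC=0: INC 3 -> ACC=2
Event 10 (EXEC): [IRQ2] PC=1: DEC 4 -> ACC=-2
Event 11 (EXEC): [IRQ2] PC=2: IRET -> resume IRQ2 at PC=1 (depth now 1)
Event 12 (EXEC): [IRQ2] PC=1: DEC 4 -> ACC=-6
Event 13 (EXEC): [IRQ2] PC=2: IRET -> resume MAIN at PC=0 (depth now 0)
Event 14 (EXEC): [MAIN] PC=0: DEC 3 -> ACC=-9
Event 15 (EXEC): [MAIN] PC=1: NOP
Event 16 (EXEC): [MAIN] PC=2: INC 5 -> ACC=-4
Event 17 (INT 1): INT 1 arrives: push (MAIN, PC=3), enter IRQ1 at PC=0 (depth now 1)
Event 18 (EXEC): [IRQ1] PC=0: INC 3 -> ACC=-1
Event 19 (EXEC): [IRQ1] PC=1: DEC 3 -> ACC=-4
Event 20 (EXEC): [IRQ1] PC=2: DEC 4 -> ACC=-8
Event 21 (EXEC): [IRQ1] PC=3: IRET -> resume MAIN at PC=3 (depth now 0)
Event 22 (EXEC): [MAIN] PC=3: NOP
Event 23 (EXEC): [MAIN] PC=4: INC 2 -> ACC=-6
Event 24 (EXEC): [MAIN] PC=5: DEC 3 -> ACC=-9
Event 25 (EXEC): [MAIN] PC=6: HALT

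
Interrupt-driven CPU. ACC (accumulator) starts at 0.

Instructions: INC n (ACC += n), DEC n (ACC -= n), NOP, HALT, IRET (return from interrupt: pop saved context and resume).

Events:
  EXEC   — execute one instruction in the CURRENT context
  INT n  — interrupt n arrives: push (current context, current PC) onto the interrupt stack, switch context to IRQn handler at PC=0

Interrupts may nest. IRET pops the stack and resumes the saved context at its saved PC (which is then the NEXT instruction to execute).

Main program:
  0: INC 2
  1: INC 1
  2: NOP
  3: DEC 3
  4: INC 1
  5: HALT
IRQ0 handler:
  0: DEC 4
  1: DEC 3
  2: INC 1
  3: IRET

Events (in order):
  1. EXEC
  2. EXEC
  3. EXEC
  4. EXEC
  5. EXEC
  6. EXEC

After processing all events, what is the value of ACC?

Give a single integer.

Event 1 (EXEC): [MAIN] PC=0: INC 2 -> ACC=2
Event 2 (EXEC): [MAIN] PC=1: INC 1 -> ACC=3
Event 3 (EXEC): [MAIN] PC=2: NOP
Event 4 (EXEC): [MAIN] PC=3: DEC 3 -> ACC=0
Event 5 (EXEC): [MAIN] PC=4: INC 1 -> ACC=1
Event 6 (EXEC): [MAIN] PC=5: HALT

Answer: 1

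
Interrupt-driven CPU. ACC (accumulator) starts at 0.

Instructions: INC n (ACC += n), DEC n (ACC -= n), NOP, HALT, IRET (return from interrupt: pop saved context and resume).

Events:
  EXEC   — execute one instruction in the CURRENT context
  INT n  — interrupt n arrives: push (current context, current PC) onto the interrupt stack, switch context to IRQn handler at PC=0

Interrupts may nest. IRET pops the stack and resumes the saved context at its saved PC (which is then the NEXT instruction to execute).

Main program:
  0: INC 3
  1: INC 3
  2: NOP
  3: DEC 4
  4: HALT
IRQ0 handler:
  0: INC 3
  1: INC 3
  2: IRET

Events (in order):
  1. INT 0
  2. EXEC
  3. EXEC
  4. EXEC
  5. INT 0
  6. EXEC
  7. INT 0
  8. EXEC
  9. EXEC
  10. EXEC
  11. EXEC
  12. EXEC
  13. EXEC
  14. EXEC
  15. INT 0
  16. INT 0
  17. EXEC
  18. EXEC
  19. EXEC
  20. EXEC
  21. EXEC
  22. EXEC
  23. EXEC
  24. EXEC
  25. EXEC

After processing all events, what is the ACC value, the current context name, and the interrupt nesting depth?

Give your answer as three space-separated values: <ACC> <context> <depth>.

Answer: 32 MAIN 0

Derivation:
Event 1 (INT 0): INT 0 arrives: push (MAIN, PC=0), enter IRQ0 at PC=0 (depth now 1)
Event 2 (EXEC): [IRQ0] PC=0: INC 3 -> ACC=3
Event 3 (EXEC): [IRQ0] PC=1: INC 3 -> ACC=6
Event 4 (EXEC): [IRQ0] PC=2: IRET -> resume MAIN at PC=0 (depth now 0)
Event 5 (INT 0): INT 0 arrives: push (MAIN, PC=0), enter IRQ0 at PC=0 (depth now 1)
Event 6 (EXEC): [IRQ0] PC=0: INC 3 -> ACC=9
Event 7 (INT 0): INT 0 arrives: push (IRQ0, PC=1), enter IRQ0 at PC=0 (depth now 2)
Event 8 (EXEC): [IRQ0] PC=0: INC 3 -> ACC=12
Event 9 (EXEC): [IRQ0] PC=1: INC 3 -> ACC=15
Event 10 (EXEC): [IRQ0] PC=2: IRET -> resume IRQ0 at PC=1 (depth now 1)
Event 11 (EXEC): [IRQ0] PC=1: INC 3 -> ACC=18
Event 12 (EXEC): [IRQ0] PC=2: IRET -> resume MAIN at PC=0 (depth now 0)
Event 13 (EXEC): [MAIN] PC=0: INC 3 -> ACC=21
Event 14 (EXEC): [MAIN] PC=1: INC 3 -> ACC=24
Event 15 (INT 0): INT 0 arrives: push (MAIN, PC=2), enter IRQ0 at PC=0 (depth now 1)
Event 16 (INT 0): INT 0 arrives: push (IRQ0, PC=0), enter IRQ0 at PC=0 (depth now 2)
Event 17 (EXEC): [IRQ0] PC=0: INC 3 -> ACC=27
Event 18 (EXEC): [IRQ0] PC=1: INC 3 -> ACC=30
Event 19 (EXEC): [IRQ0] PC=2: IRET -> resume IRQ0 at PC=0 (depth now 1)
Event 20 (EXEC): [IRQ0] PC=0: INC 3 -> ACC=33
Event 21 (EXEC): [IRQ0] PC=1: INC 3 -> ACC=36
Event 22 (EXEC): [IRQ0] PC=2: IRET -> resume MAIN at PC=2 (depth now 0)
Event 23 (EXEC): [MAIN] PC=2: NOP
Event 24 (EXEC): [MAIN] PC=3: DEC 4 -> ACC=32
Event 25 (EXEC): [MAIN] PC=4: HALT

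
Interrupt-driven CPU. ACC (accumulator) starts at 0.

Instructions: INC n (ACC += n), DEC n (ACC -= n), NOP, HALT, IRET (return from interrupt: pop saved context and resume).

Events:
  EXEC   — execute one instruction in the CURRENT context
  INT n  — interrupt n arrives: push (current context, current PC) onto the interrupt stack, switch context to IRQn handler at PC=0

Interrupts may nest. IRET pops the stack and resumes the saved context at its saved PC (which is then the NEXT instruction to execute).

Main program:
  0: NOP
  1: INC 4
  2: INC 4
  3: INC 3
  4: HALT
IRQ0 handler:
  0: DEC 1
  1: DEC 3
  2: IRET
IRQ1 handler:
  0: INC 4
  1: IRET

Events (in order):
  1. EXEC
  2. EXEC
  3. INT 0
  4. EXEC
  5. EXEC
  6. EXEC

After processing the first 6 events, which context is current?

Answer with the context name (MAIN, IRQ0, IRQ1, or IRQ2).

Event 1 (EXEC): [MAIN] PC=0: NOP
Event 2 (EXEC): [MAIN] PC=1: INC 4 -> ACC=4
Event 3 (INT 0): INT 0 arrives: push (MAIN, PC=2), enter IRQ0 at PC=0 (depth now 1)
Event 4 (EXEC): [IRQ0] PC=0: DEC 1 -> ACC=3
Event 5 (EXEC): [IRQ0] PC=1: DEC 3 -> ACC=0
Event 6 (EXEC): [IRQ0] PC=2: IRET -> resume MAIN at PC=2 (depth now 0)

Answer: MAIN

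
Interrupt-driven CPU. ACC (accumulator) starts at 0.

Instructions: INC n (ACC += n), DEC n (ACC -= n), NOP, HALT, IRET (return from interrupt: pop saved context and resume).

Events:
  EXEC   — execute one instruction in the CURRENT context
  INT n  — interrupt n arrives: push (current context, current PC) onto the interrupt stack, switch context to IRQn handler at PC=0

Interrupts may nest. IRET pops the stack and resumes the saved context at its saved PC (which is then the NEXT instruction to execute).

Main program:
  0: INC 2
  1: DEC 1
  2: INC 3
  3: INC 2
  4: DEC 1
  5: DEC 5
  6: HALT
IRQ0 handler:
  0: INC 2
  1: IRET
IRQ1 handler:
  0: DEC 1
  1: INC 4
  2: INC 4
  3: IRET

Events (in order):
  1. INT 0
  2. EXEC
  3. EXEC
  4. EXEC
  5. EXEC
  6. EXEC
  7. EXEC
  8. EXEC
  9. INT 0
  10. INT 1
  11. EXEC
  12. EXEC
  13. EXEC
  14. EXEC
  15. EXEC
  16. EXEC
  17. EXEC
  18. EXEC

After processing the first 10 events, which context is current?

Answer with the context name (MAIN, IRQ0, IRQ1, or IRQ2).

Answer: IRQ1

Derivation:
Event 1 (INT 0): INT 0 arrives: push (MAIN, PC=0), enter IRQ0 at PC=0 (depth now 1)
Event 2 (EXEC): [IRQ0] PC=0: INC 2 -> ACC=2
Event 3 (EXEC): [IRQ0] PC=1: IRET -> resume MAIN at PC=0 (depth now 0)
Event 4 (EXEC): [MAIN] PC=0: INC 2 -> ACC=4
Event 5 (EXEC): [MAIN] PC=1: DEC 1 -> ACC=3
Event 6 (EXEC): [MAIN] PC=2: INC 3 -> ACC=6
Event 7 (EXEC): [MAIN] PC=3: INC 2 -> ACC=8
Event 8 (EXEC): [MAIN] PC=4: DEC 1 -> ACC=7
Event 9 (INT 0): INT 0 arrives: push (MAIN, PC=5), enter IRQ0 at PC=0 (depth now 1)
Event 10 (INT 1): INT 1 arrives: push (IRQ0, PC=0), enter IRQ1 at PC=0 (depth now 2)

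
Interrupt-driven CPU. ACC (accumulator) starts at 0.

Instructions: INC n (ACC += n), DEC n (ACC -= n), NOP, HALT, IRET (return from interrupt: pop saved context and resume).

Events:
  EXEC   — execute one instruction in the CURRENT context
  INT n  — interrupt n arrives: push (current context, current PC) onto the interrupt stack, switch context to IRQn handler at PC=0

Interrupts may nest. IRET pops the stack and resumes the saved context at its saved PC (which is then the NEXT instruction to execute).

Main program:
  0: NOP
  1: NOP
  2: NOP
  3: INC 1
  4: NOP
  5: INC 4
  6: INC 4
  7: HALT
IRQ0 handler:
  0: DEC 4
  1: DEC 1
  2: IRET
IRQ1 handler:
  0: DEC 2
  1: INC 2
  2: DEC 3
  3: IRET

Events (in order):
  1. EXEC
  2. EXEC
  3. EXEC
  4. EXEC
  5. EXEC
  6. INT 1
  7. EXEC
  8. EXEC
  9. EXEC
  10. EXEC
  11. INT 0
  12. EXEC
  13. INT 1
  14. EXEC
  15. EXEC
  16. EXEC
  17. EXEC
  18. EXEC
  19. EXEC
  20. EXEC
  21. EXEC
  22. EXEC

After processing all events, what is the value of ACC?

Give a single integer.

Event 1 (EXEC): [MAIN] PC=0: NOP
Event 2 (EXEC): [MAIN] PC=1: NOP
Event 3 (EXEC): [MAIN] PC=2: NOP
Event 4 (EXEC): [MAIN] PC=3: INC 1 -> ACC=1
Event 5 (EXEC): [MAIN] PC=4: NOP
Event 6 (INT 1): INT 1 arrives: push (MAIN, PC=5), enter IRQ1 at PC=0 (depth now 1)
Event 7 (EXEC): [IRQ1] PC=0: DEC 2 -> ACC=-1
Event 8 (EXEC): [IRQ1] PC=1: INC 2 -> ACC=1
Event 9 (EXEC): [IRQ1] PC=2: DEC 3 -> ACC=-2
Event 10 (EXEC): [IRQ1] PC=3: IRET -> resume MAIN at PC=5 (depth now 0)
Event 11 (INT 0): INT 0 arrives: push (MAIN, PC=5), enter IRQ0 at PC=0 (depth now 1)
Event 12 (EXEC): [IRQ0] PC=0: DEC 4 -> ACC=-6
Event 13 (INT 1): INT 1 arrives: push (IRQ0, PC=1), enter IRQ1 at PC=0 (depth now 2)
Event 14 (EXEC): [IRQ1] PC=0: DEC 2 -> ACC=-8
Event 15 (EXEC): [IRQ1] PC=1: INC 2 -> ACC=-6
Event 16 (EXEC): [IRQ1] PC=2: DEC 3 -> ACC=-9
Event 17 (EXEC): [IRQ1] PC=3: IRET -> resume IRQ0 at PC=1 (depth now 1)
Event 18 (EXEC): [IRQ0] PC=1: DEC 1 -> ACC=-10
Event 19 (EXEC): [IRQ0] PC=2: IRET -> resume MAIN at PC=5 (depth now 0)
Event 20 (EXEC): [MAIN] PC=5: INC 4 -> ACC=-6
Event 21 (EXEC): [MAIN] PC=6: INC 4 -> ACC=-2
Event 22 (EXEC): [MAIN] PC=7: HALT

Answer: -2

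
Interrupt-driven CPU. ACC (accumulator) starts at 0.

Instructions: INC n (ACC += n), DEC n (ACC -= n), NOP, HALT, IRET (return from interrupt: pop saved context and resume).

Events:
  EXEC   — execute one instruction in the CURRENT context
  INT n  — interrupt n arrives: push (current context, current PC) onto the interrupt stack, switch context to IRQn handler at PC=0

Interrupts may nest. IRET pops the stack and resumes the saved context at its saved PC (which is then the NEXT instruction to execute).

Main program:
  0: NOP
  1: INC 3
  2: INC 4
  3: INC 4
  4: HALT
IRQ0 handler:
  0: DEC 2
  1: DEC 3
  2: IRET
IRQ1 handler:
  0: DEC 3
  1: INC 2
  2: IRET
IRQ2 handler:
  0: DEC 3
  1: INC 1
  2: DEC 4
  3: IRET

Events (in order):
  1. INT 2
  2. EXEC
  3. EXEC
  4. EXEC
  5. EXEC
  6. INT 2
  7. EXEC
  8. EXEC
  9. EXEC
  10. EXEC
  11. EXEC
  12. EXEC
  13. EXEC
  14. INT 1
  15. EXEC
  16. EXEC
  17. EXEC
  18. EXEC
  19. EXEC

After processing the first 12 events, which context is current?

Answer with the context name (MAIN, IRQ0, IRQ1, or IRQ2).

Answer: MAIN

Derivation:
Event 1 (INT 2): INT 2 arrives: push (MAIN, PC=0), enter IRQ2 at PC=0 (depth now 1)
Event 2 (EXEC): [IRQ2] PC=0: DEC 3 -> ACC=-3
Event 3 (EXEC): [IRQ2] PC=1: INC 1 -> ACC=-2
Event 4 (EXEC): [IRQ2] PC=2: DEC 4 -> ACC=-6
Event 5 (EXEC): [IRQ2] PC=3: IRET -> resume MAIN at PC=0 (depth now 0)
Event 6 (INT 2): INT 2 arrives: push (MAIN, PC=0), enter IRQ2 at PC=0 (depth now 1)
Event 7 (EXEC): [IRQ2] PC=0: DEC 3 -> ACC=-9
Event 8 (EXEC): [IRQ2] PC=1: INC 1 -> ACC=-8
Event 9 (EXEC): [IRQ2] PC=2: DEC 4 -> ACC=-12
Event 10 (EXEC): [IRQ2] PC=3: IRET -> resume MAIN at PC=0 (depth now 0)
Event 11 (EXEC): [MAIN] PC=0: NOP
Event 12 (EXEC): [MAIN] PC=1: INC 3 -> ACC=-9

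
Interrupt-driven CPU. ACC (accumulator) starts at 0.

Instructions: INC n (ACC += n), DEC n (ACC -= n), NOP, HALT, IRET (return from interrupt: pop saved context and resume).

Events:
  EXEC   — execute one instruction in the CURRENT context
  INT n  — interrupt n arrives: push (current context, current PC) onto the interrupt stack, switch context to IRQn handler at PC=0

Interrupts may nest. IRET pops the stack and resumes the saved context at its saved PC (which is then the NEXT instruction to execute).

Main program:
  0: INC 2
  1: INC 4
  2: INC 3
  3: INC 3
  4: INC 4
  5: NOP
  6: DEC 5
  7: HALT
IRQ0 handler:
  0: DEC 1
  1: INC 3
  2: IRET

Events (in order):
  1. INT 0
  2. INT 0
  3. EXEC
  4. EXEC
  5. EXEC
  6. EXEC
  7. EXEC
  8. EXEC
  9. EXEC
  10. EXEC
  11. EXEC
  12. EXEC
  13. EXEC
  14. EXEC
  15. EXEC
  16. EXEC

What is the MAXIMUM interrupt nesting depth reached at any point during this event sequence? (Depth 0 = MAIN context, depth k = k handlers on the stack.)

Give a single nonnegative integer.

Event 1 (INT 0): INT 0 arrives: push (MAIN, PC=0), enter IRQ0 at PC=0 (depth now 1) [depth=1]
Event 2 (INT 0): INT 0 arrives: push (IRQ0, PC=0), enter IRQ0 at PC=0 (depth now 2) [depth=2]
Event 3 (EXEC): [IRQ0] PC=0: DEC 1 -> ACC=-1 [depth=2]
Event 4 (EXEC): [IRQ0] PC=1: INC 3 -> ACC=2 [depth=2]
Event 5 (EXEC): [IRQ0] PC=2: IRET -> resume IRQ0 at PC=0 (depth now 1) [depth=1]
Event 6 (EXEC): [IRQ0] PC=0: DEC 1 -> ACC=1 [depth=1]
Event 7 (EXEC): [IRQ0] PC=1: INC 3 -> ACC=4 [depth=1]
Event 8 (EXEC): [IRQ0] PC=2: IRET -> resume MAIN at PC=0 (depth now 0) [depth=0]
Event 9 (EXEC): [MAIN] PC=0: INC 2 -> ACC=6 [depth=0]
Event 10 (EXEC): [MAIN] PC=1: INC 4 -> ACC=10 [depth=0]
Event 11 (EXEC): [MAIN] PC=2: INC 3 -> ACC=13 [depth=0]
Event 12 (EXEC): [MAIN] PC=3: INC 3 -> ACC=16 [depth=0]
Event 13 (EXEC): [MAIN] PC=4: INC 4 -> ACC=20 [depth=0]
Event 14 (EXEC): [MAIN] PC=5: NOP [depth=0]
Event 15 (EXEC): [MAIN] PC=6: DEC 5 -> ACC=15 [depth=0]
Event 16 (EXEC): [MAIN] PC=7: HALT [depth=0]
Max depth observed: 2

Answer: 2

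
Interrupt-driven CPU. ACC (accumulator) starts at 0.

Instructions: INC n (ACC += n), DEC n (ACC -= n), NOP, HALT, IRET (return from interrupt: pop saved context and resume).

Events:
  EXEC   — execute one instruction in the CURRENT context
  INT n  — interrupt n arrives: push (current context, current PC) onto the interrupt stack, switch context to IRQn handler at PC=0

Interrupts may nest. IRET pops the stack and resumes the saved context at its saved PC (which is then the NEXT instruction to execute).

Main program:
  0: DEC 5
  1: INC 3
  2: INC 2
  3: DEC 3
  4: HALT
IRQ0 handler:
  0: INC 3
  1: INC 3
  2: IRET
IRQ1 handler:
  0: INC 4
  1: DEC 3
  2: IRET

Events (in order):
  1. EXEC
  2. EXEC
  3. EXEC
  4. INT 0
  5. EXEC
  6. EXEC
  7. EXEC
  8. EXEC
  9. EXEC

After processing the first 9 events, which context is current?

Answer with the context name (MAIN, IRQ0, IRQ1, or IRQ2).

Answer: MAIN

Derivation:
Event 1 (EXEC): [MAIN] PC=0: DEC 5 -> ACC=-5
Event 2 (EXEC): [MAIN] PC=1: INC 3 -> ACC=-2
Event 3 (EXEC): [MAIN] PC=2: INC 2 -> ACC=0
Event 4 (INT 0): INT 0 arrives: push (MAIN, PC=3), enter IRQ0 at PC=0 (depth now 1)
Event 5 (EXEC): [IRQ0] PC=0: INC 3 -> ACC=3
Event 6 (EXEC): [IRQ0] PC=1: INC 3 -> ACC=6
Event 7 (EXEC): [IRQ0] PC=2: IRET -> resume MAIN at PC=3 (depth now 0)
Event 8 (EXEC): [MAIN] PC=3: DEC 3 -> ACC=3
Event 9 (EXEC): [MAIN] PC=4: HALT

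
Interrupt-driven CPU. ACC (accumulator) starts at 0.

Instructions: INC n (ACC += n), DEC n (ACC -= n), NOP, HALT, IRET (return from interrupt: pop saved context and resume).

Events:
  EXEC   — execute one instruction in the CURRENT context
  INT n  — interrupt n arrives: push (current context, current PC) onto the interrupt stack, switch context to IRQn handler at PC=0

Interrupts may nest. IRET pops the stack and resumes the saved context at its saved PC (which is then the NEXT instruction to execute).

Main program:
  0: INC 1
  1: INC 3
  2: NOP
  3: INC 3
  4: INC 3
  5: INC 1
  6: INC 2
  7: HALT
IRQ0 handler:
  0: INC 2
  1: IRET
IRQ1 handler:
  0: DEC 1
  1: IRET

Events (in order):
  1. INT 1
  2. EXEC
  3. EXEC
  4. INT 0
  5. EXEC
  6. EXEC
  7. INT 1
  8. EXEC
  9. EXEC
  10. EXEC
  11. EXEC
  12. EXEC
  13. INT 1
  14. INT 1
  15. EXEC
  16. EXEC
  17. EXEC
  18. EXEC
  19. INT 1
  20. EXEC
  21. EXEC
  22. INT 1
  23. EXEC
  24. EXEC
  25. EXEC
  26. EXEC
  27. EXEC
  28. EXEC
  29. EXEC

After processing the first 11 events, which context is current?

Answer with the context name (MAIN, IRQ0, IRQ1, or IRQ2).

Answer: MAIN

Derivation:
Event 1 (INT 1): INT 1 arrives: push (MAIN, PC=0), enter IRQ1 at PC=0 (depth now 1)
Event 2 (EXEC): [IRQ1] PC=0: DEC 1 -> ACC=-1
Event 3 (EXEC): [IRQ1] PC=1: IRET -> resume MAIN at PC=0 (depth now 0)
Event 4 (INT 0): INT 0 arrives: push (MAIN, PC=0), enter IRQ0 at PC=0 (depth now 1)
Event 5 (EXEC): [IRQ0] PC=0: INC 2 -> ACC=1
Event 6 (EXEC): [IRQ0] PC=1: IRET -> resume MAIN at PC=0 (depth now 0)
Event 7 (INT 1): INT 1 arrives: push (MAIN, PC=0), enter IRQ1 at PC=0 (depth now 1)
Event 8 (EXEC): [IRQ1] PC=0: DEC 1 -> ACC=0
Event 9 (EXEC): [IRQ1] PC=1: IRET -> resume MAIN at PC=0 (depth now 0)
Event 10 (EXEC): [MAIN] PC=0: INC 1 -> ACC=1
Event 11 (EXEC): [MAIN] PC=1: INC 3 -> ACC=4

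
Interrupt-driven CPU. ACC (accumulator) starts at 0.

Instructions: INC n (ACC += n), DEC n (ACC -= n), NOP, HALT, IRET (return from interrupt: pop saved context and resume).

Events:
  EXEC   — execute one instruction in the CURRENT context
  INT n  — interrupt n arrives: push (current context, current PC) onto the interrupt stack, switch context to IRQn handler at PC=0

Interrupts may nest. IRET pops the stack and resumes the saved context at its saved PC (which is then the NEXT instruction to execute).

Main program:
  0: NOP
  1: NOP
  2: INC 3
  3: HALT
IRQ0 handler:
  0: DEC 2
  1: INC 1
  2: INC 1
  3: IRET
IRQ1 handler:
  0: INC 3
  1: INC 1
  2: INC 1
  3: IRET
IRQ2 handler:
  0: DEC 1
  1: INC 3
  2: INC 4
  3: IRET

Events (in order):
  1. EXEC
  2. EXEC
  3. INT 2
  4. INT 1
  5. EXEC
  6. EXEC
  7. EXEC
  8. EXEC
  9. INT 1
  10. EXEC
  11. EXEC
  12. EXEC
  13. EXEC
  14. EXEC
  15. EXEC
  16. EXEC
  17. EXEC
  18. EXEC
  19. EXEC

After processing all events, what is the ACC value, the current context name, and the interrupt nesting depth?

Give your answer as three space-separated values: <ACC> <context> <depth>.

Answer: 19 MAIN 0

Derivation:
Event 1 (EXEC): [MAIN] PC=0: NOP
Event 2 (EXEC): [MAIN] PC=1: NOP
Event 3 (INT 2): INT 2 arrives: push (MAIN, PC=2), enter IRQ2 at PC=0 (depth now 1)
Event 4 (INT 1): INT 1 arrives: push (IRQ2, PC=0), enter IRQ1 at PC=0 (depth now 2)
Event 5 (EXEC): [IRQ1] PC=0: INC 3 -> ACC=3
Event 6 (EXEC): [IRQ1] PC=1: INC 1 -> ACC=4
Event 7 (EXEC): [IRQ1] PC=2: INC 1 -> ACC=5
Event 8 (EXEC): [IRQ1] PC=3: IRET -> resume IRQ2 at PC=0 (depth now 1)
Event 9 (INT 1): INT 1 arrives: push (IRQ2, PC=0), enter IRQ1 at PC=0 (depth now 2)
Event 10 (EXEC): [IRQ1] PC=0: INC 3 -> ACC=8
Event 11 (EXEC): [IRQ1] PC=1: INC 1 -> ACC=9
Event 12 (EXEC): [IRQ1] PC=2: INC 1 -> ACC=10
Event 13 (EXEC): [IRQ1] PC=3: IRET -> resume IRQ2 at PC=0 (depth now 1)
Event 14 (EXEC): [IRQ2] PC=0: DEC 1 -> ACC=9
Event 15 (EXEC): [IRQ2] PC=1: INC 3 -> ACC=12
Event 16 (EXEC): [IRQ2] PC=2: INC 4 -> ACC=16
Event 17 (EXEC): [IRQ2] PC=3: IRET -> resume MAIN at PC=2 (depth now 0)
Event 18 (EXEC): [MAIN] PC=2: INC 3 -> ACC=19
Event 19 (EXEC): [MAIN] PC=3: HALT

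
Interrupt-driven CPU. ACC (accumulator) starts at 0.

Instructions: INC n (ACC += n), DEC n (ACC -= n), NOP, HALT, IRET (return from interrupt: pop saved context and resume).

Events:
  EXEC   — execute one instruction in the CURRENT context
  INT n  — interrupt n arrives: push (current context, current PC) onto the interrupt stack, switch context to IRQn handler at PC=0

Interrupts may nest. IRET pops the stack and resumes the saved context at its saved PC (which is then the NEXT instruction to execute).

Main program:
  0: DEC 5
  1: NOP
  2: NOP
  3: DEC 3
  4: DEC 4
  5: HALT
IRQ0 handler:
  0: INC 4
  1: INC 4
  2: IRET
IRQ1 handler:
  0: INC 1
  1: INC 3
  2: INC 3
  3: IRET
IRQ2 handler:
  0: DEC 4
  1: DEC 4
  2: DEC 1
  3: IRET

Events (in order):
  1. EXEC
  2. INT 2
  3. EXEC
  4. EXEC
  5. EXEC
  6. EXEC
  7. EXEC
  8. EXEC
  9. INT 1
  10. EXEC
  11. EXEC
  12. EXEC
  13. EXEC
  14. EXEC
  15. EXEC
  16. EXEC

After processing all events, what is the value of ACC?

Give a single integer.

Event 1 (EXEC): [MAIN] PC=0: DEC 5 -> ACC=-5
Event 2 (INT 2): INT 2 arrives: push (MAIN, PC=1), enter IRQ2 at PC=0 (depth now 1)
Event 3 (EXEC): [IRQ2] PC=0: DEC 4 -> ACC=-9
Event 4 (EXEC): [IRQ2] PC=1: DEC 4 -> ACC=-13
Event 5 (EXEC): [IRQ2] PC=2: DEC 1 -> ACC=-14
Event 6 (EXEC): [IRQ2] PC=3: IRET -> resume MAIN at PC=1 (depth now 0)
Event 7 (EXEC): [MAIN] PC=1: NOP
Event 8 (EXEC): [MAIN] PC=2: NOP
Event 9 (INT 1): INT 1 arrives: push (MAIN, PC=3), enter IRQ1 at PC=0 (depth now 1)
Event 10 (EXEC): [IRQ1] PC=0: INC 1 -> ACC=-13
Event 11 (EXEC): [IRQ1] PC=1: INC 3 -> ACC=-10
Event 12 (EXEC): [IRQ1] PC=2: INC 3 -> ACC=-7
Event 13 (EXEC): [IRQ1] PC=3: IRET -> resume MAIN at PC=3 (depth now 0)
Event 14 (EXEC): [MAIN] PC=3: DEC 3 -> ACC=-10
Event 15 (EXEC): [MAIN] PC=4: DEC 4 -> ACC=-14
Event 16 (EXEC): [MAIN] PC=5: HALT

Answer: -14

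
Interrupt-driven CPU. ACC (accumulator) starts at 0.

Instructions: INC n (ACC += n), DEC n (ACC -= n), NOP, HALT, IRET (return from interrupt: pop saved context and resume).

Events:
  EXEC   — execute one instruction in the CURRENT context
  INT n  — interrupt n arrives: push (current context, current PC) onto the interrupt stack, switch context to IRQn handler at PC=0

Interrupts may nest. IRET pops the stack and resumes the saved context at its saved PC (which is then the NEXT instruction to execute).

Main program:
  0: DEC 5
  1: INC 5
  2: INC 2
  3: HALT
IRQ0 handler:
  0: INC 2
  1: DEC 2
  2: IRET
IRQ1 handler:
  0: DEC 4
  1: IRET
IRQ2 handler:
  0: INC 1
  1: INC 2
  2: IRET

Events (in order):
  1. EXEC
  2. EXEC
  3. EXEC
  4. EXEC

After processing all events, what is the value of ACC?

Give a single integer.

Answer: 2

Derivation:
Event 1 (EXEC): [MAIN] PC=0: DEC 5 -> ACC=-5
Event 2 (EXEC): [MAIN] PC=1: INC 5 -> ACC=0
Event 3 (EXEC): [MAIN] PC=2: INC 2 -> ACC=2
Event 4 (EXEC): [MAIN] PC=3: HALT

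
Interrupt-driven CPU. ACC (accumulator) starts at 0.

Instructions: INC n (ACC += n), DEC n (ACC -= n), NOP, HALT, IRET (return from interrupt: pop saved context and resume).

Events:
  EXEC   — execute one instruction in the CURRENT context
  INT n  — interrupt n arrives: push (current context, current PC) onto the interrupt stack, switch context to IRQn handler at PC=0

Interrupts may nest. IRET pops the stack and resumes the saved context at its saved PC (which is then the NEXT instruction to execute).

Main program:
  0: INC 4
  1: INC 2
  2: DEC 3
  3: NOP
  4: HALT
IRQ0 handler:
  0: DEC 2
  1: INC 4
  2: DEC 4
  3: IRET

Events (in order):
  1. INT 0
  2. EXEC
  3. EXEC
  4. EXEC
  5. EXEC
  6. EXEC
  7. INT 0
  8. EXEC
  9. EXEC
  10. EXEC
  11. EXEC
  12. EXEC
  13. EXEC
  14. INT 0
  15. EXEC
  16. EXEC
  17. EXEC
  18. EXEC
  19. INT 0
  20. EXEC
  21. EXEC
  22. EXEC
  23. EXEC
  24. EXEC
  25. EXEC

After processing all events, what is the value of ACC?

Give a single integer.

Event 1 (INT 0): INT 0 arrives: push (MAIN, PC=0), enter IRQ0 at PC=0 (depth now 1)
Event 2 (EXEC): [IRQ0] PC=0: DEC 2 -> ACC=-2
Event 3 (EXEC): [IRQ0] PC=1: INC 4 -> ACC=2
Event 4 (EXEC): [IRQ0] PC=2: DEC 4 -> ACC=-2
Event 5 (EXEC): [IRQ0] PC=3: IRET -> resume MAIN at PC=0 (depth now 0)
Event 6 (EXEC): [MAIN] PC=0: INC 4 -> ACC=2
Event 7 (INT 0): INT 0 arrives: push (MAIN, PC=1), enter IRQ0 at PC=0 (depth now 1)
Event 8 (EXEC): [IRQ0] PC=0: DEC 2 -> ACC=0
Event 9 (EXEC): [IRQ0] PC=1: INC 4 -> ACC=4
Event 10 (EXEC): [IRQ0] PC=2: DEC 4 -> ACC=0
Event 11 (EXEC): [IRQ0] PC=3: IRET -> resume MAIN at PC=1 (depth now 0)
Event 12 (EXEC): [MAIN] PC=1: INC 2 -> ACC=2
Event 13 (EXEC): [MAIN] PC=2: DEC 3 -> ACC=-1
Event 14 (INT 0): INT 0 arrives: push (MAIN, PC=3), enter IRQ0 at PC=0 (depth now 1)
Event 15 (EXEC): [IRQ0] PC=0: DEC 2 -> ACC=-3
Event 16 (EXEC): [IRQ0] PC=1: INC 4 -> ACC=1
Event 17 (EXEC): [IRQ0] PC=2: DEC 4 -> ACC=-3
Event 18 (EXEC): [IRQ0] PC=3: IRET -> resume MAIN at PC=3 (depth now 0)
Event 19 (INT 0): INT 0 arrives: push (MAIN, PC=3), enter IRQ0 at PC=0 (depth now 1)
Event 20 (EXEC): [IRQ0] PC=0: DEC 2 -> ACC=-5
Event 21 (EXEC): [IRQ0] PC=1: INC 4 -> ACC=-1
Event 22 (EXEC): [IRQ0] PC=2: DEC 4 -> ACC=-5
Event 23 (EXEC): [IRQ0] PC=3: IRET -> resume MAIN at PC=3 (depth now 0)
Event 24 (EXEC): [MAIN] PC=3: NOP
Event 25 (EXEC): [MAIN] PC=4: HALT

Answer: -5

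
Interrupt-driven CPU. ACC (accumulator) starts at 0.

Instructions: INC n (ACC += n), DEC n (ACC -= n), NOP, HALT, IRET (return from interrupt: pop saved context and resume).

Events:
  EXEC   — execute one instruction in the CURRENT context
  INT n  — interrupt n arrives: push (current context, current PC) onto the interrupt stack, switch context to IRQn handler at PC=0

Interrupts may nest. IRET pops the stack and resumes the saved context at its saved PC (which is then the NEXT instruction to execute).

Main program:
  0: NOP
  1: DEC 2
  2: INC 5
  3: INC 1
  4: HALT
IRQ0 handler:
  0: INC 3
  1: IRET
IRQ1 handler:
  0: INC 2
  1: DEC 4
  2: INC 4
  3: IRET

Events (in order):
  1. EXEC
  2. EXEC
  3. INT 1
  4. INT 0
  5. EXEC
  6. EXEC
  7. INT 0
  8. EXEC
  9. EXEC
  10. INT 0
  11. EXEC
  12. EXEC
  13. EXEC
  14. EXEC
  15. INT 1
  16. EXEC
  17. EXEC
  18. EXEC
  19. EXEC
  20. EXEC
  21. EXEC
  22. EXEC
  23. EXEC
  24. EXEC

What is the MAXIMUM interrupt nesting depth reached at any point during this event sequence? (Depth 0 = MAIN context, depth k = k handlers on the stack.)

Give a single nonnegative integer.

Event 1 (EXEC): [MAIN] PC=0: NOP [depth=0]
Event 2 (EXEC): [MAIN] PC=1: DEC 2 -> ACC=-2 [depth=0]
Event 3 (INT 1): INT 1 arrives: push (MAIN, PC=2), enter IRQ1 at PC=0 (depth now 1) [depth=1]
Event 4 (INT 0): INT 0 arrives: push (IRQ1, PC=0), enter IRQ0 at PC=0 (depth now 2) [depth=2]
Event 5 (EXEC): [IRQ0] PC=0: INC 3 -> ACC=1 [depth=2]
Event 6 (EXEC): [IRQ0] PC=1: IRET -> resume IRQ1 at PC=0 (depth now 1) [depth=1]
Event 7 (INT 0): INT 0 arrives: push (IRQ1, PC=0), enter IRQ0 at PC=0 (depth now 2) [depth=2]
Event 8 (EXEC): [IRQ0] PC=0: INC 3 -> ACC=4 [depth=2]
Event 9 (EXEC): [IRQ0] PC=1: IRET -> resume IRQ1 at PC=0 (depth now 1) [depth=1]
Event 10 (INT 0): INT 0 arrives: push (IRQ1, PC=0), enter IRQ0 at PC=0 (depth now 2) [depth=2]
Event 11 (EXEC): [IRQ0] PC=0: INC 3 -> ACC=7 [depth=2]
Event 12 (EXEC): [IRQ0] PC=1: IRET -> resume IRQ1 at PC=0 (depth now 1) [depth=1]
Event 13 (EXEC): [IRQ1] PC=0: INC 2 -> ACC=9 [depth=1]
Event 14 (EXEC): [IRQ1] PC=1: DEC 4 -> ACC=5 [depth=1]
Event 15 (INT 1): INT 1 arrives: push (IRQ1, PC=2), enter IRQ1 at PC=0 (depth now 2) [depth=2]
Event 16 (EXEC): [IRQ1] PC=0: INC 2 -> ACC=7 [depth=2]
Event 17 (EXEC): [IRQ1] PC=1: DEC 4 -> ACC=3 [depth=2]
Event 18 (EXEC): [IRQ1] PC=2: INC 4 -> ACC=7 [depth=2]
Event 19 (EXEC): [IRQ1] PC=3: IRET -> resume IRQ1 at PC=2 (depth now 1) [depth=1]
Event 20 (EXEC): [IRQ1] PC=2: INC 4 -> ACC=11 [depth=1]
Event 21 (EXEC): [IRQ1] PC=3: IRET -> resume MAIN at PC=2 (depth now 0) [depth=0]
Event 22 (EXEC): [MAIN] PC=2: INC 5 -> ACC=16 [depth=0]
Event 23 (EXEC): [MAIN] PC=3: INC 1 -> ACC=17 [depth=0]
Event 24 (EXEC): [MAIN] PC=4: HALT [depth=0]
Max depth observed: 2

Answer: 2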